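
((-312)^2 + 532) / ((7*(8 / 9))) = 220221 / 14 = 15730.07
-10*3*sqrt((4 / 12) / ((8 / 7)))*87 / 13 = -435*sqrt(42) / 26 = -108.43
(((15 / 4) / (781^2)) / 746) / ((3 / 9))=45 / 1820123624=0.00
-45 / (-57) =15 / 19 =0.79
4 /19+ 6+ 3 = 175 /19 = 9.21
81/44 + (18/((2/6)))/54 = 125/44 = 2.84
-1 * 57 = -57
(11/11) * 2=2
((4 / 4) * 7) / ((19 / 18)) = 126 / 19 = 6.63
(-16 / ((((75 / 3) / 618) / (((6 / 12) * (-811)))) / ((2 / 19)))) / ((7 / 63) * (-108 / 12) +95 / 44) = 117614464 / 8075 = 14565.26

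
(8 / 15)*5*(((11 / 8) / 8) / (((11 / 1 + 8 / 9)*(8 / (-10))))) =-165 / 3424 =-0.05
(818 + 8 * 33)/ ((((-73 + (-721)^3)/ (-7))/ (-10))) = -37870/ 187402717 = -0.00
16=16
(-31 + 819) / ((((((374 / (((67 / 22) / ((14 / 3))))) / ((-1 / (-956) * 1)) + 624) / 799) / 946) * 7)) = 14964775419 / 96467854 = 155.13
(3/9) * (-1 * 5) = -5/3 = -1.67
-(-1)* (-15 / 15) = -1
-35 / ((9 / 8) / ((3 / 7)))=-40 / 3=-13.33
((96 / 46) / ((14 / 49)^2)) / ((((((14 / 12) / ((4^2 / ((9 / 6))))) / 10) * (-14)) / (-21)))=80640 / 23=3506.09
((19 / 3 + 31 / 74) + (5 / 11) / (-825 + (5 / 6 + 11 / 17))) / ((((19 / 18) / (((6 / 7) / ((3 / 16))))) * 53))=132954843936 / 240988343057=0.55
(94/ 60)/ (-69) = -47/ 2070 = -0.02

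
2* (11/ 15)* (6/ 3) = 44/ 15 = 2.93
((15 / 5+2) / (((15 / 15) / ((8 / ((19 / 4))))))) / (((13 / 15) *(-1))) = -2400 / 247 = -9.72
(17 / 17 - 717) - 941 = -1657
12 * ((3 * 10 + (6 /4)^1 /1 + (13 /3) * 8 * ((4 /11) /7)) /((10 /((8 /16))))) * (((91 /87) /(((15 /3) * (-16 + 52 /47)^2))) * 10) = 88362209 /468930000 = 0.19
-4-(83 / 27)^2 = -13.45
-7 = -7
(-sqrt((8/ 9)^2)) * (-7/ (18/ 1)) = 28/ 81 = 0.35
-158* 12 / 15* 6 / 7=-3792 / 35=-108.34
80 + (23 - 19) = 84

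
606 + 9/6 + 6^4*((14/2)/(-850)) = 507303/850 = 596.83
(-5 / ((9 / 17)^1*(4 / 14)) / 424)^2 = 354025 / 58247424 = 0.01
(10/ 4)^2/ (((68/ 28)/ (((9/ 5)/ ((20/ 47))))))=2961/ 272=10.89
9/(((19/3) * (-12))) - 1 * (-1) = 67/76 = 0.88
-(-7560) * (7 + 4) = 83160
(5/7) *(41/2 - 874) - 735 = -18825/14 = -1344.64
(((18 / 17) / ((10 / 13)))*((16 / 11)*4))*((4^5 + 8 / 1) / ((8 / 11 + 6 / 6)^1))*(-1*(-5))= 7727616 / 323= 23924.51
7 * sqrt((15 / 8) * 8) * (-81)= -567 * sqrt(15)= -2195.98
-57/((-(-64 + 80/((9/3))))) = -1.53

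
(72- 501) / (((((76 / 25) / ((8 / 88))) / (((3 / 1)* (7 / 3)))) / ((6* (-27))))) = 552825 / 38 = 14548.03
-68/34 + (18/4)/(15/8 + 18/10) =-38/49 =-0.78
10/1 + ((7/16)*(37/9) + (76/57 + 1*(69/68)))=34631/2448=14.15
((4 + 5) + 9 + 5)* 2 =46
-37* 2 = -74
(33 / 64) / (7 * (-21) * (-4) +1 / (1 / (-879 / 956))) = 2629 / 2993328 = 0.00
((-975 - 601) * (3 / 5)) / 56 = -591 / 35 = -16.89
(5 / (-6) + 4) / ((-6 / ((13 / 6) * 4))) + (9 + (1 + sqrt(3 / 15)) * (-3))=77 / 54 - 3 * sqrt(5) / 5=0.08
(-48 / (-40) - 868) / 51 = -4334 / 255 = -17.00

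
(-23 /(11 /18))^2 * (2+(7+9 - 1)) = 2913732 /121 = 24080.43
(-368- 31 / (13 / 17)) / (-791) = 47 / 91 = 0.52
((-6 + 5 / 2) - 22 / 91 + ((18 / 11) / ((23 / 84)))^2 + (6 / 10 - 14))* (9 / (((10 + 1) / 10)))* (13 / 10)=9737231841 / 49286930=197.56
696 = 696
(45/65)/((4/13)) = 9/4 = 2.25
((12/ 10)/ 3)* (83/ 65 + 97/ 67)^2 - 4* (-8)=3316167912/ 94830125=34.97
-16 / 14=-8 / 7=-1.14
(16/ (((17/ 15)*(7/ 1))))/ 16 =0.13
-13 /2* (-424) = 2756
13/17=0.76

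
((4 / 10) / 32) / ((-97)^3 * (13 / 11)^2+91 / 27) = -3267 / 333161271040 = -0.00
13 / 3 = 4.33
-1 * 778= -778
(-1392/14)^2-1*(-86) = 9972.04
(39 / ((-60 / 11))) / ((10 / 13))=-1859 / 200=-9.30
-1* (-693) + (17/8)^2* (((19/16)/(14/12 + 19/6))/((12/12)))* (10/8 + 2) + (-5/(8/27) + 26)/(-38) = 54226331/77824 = 696.78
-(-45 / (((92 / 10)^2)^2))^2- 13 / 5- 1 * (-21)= 1844376370259987 / 100238061159680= 18.40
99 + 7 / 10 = 99.70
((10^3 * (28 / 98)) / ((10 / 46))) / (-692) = -2300 / 1211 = -1.90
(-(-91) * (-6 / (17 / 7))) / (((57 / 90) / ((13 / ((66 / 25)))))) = -6210750 / 3553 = -1748.03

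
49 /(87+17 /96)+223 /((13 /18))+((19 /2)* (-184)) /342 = 297884200 /979173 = 304.22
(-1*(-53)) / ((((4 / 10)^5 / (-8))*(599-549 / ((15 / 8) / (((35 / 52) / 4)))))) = -2153125 / 28586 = -75.32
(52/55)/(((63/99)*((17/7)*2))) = 26/85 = 0.31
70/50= 7/5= 1.40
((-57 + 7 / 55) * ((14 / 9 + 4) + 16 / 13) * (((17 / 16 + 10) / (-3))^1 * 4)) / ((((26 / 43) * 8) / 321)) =42137766193 / 111540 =377781.66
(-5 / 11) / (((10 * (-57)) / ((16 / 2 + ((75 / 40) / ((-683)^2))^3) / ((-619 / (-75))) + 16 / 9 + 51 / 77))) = 76014889651060986911748937 / 27958611745722057193289954304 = 0.00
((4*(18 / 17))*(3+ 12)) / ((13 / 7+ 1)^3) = 2.72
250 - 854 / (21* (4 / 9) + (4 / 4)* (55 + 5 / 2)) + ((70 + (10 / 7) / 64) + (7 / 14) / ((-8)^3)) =883130281 / 2874368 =307.24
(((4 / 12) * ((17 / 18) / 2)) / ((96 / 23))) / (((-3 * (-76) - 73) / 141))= 18377 / 535680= 0.03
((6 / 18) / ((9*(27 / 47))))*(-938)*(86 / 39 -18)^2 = -16728697216 / 1108809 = -15087.09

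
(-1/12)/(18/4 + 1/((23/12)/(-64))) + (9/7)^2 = 647021/390726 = 1.66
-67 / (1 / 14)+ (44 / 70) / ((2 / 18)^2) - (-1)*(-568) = -50928 / 35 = -1455.09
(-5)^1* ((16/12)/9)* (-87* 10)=5800/9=644.44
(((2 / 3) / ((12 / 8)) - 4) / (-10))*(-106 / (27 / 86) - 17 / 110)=-8025752 / 66825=-120.10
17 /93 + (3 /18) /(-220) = 2483 /13640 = 0.18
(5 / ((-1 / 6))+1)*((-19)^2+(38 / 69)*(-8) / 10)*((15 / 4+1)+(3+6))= -39681367 / 276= -143773.07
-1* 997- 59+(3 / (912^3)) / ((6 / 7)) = -1602058715129 / 1517101056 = -1056.00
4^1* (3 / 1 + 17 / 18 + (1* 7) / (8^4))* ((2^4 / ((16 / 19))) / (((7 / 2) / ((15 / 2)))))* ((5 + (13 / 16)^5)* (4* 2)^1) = 25862146415295 / 939524096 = 27526.86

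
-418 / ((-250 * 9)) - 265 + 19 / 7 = -2064037 / 7875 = -262.10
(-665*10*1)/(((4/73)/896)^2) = -1778129561600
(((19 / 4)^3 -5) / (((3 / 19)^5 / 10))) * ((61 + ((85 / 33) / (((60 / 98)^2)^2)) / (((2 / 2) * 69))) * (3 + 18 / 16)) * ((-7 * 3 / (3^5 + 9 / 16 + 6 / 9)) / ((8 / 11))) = -1482899619694590768671 / 4767086131200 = -311070448.25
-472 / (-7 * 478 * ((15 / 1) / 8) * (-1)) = -1888 / 25095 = -0.08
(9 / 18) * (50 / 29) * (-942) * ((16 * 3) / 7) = -1130400 / 203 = -5568.47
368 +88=456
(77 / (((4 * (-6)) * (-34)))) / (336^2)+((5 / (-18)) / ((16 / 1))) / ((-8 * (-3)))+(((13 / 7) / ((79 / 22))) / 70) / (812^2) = -1083466090393 / 1499539413012480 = -0.00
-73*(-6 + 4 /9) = 3650 /9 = 405.56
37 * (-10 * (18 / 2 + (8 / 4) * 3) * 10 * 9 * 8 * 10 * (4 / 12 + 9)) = -372960000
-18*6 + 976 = 868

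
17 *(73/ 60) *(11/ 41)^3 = 1651771/ 4135260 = 0.40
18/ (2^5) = 9/ 16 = 0.56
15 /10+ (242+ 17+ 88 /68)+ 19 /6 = 13513 /51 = 264.96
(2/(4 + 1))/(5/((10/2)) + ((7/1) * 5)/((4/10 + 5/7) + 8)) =0.08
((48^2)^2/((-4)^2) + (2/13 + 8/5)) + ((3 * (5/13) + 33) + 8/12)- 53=64693117/195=331759.57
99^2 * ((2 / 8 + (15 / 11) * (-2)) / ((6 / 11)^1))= -356103 / 8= -44512.88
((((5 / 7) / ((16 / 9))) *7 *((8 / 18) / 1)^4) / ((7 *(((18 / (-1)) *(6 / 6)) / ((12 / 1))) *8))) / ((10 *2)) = -1 / 15309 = -0.00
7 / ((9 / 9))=7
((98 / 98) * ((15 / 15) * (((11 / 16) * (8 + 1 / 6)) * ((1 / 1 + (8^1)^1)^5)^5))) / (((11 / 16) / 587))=6882966606660252003599557329 / 2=3441483303330126001799779000.00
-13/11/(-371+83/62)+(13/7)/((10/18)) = 2271151/678755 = 3.35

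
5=5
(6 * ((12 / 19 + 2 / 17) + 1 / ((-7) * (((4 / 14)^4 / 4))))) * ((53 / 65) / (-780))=5820513 / 10917400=0.53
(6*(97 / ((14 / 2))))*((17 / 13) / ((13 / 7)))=9894 / 169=58.54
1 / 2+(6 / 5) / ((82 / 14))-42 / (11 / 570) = -9812221 / 4510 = -2175.66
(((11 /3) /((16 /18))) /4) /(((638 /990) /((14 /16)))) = 10395 /7424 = 1.40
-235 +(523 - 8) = 280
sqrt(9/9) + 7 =8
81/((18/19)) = 171/2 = 85.50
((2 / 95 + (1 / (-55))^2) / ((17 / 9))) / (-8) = -11061 / 7816600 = -0.00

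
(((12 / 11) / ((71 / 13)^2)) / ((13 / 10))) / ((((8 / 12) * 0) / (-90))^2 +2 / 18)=14040 / 55451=0.25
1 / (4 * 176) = 1 / 704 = 0.00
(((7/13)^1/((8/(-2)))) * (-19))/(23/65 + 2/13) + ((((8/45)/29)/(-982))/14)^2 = 4459441572755051/885182387373900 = 5.04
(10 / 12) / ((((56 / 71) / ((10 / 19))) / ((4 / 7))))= 1775 / 5586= 0.32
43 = 43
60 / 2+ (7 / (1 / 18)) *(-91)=-11436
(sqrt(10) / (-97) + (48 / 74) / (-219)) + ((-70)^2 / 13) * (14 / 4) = 46322046 / 35113 - sqrt(10) / 97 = 1319.20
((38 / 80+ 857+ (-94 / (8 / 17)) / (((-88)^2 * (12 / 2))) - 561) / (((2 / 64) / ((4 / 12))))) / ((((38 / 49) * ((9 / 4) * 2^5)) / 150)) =67498551785 / 7945344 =8495.36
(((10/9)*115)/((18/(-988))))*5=-2840500/81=-35067.90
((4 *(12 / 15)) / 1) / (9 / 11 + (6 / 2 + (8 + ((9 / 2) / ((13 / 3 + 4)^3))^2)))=34375000000 / 126953774539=0.27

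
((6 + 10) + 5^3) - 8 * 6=93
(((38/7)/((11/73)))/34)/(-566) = -1387/740894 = -0.00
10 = 10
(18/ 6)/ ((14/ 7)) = 3/ 2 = 1.50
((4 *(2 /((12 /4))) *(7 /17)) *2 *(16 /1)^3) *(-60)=-9175040 /17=-539708.24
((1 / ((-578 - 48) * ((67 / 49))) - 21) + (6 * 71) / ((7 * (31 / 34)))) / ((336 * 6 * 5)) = 416347601 / 91742253120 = 0.00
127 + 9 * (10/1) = 217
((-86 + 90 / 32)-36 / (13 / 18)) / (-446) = 27671 / 92768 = 0.30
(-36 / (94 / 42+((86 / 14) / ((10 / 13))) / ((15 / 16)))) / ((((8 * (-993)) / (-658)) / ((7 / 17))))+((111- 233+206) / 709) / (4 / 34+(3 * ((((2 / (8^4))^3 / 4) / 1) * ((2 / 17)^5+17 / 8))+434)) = -0.11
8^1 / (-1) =-8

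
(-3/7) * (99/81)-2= -53/21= -2.52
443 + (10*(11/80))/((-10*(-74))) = 2622571/5920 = 443.00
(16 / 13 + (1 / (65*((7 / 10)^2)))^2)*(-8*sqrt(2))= -3998464*sqrt(2) / 405769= -13.94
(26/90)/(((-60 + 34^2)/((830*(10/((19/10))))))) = 26975/23427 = 1.15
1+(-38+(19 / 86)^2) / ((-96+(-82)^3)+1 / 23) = 8528626047 / 8528039156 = 1.00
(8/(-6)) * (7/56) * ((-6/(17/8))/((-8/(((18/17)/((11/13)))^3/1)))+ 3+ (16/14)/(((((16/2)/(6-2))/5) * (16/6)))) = -2470923881/3112660628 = -0.79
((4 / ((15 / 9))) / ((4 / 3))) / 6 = 3 / 10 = 0.30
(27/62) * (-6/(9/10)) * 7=-630/31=-20.32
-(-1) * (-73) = -73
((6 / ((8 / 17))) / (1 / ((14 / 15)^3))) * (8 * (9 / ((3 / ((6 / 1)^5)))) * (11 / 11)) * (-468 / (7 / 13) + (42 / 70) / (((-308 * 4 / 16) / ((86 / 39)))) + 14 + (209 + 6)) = -110685982450176 / 89375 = -1238444558.88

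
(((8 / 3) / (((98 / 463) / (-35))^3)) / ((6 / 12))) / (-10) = 2481321175 / 1029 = 2411390.84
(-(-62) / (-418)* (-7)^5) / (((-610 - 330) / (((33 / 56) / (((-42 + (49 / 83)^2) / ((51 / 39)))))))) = 3735787587 / 76138323040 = 0.05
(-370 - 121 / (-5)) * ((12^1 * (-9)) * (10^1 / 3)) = 124488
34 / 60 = 17 / 30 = 0.57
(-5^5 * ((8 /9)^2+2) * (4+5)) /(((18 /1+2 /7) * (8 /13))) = -32134375 /4608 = -6973.61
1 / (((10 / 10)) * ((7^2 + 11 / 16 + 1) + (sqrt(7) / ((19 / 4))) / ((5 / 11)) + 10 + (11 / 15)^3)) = 9185631282000 / 560849724197143 - 487555200000 * sqrt(7) / 3925948069380001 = 0.02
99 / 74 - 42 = -40.66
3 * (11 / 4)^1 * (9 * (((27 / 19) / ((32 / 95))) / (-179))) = -40095 / 22912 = -1.75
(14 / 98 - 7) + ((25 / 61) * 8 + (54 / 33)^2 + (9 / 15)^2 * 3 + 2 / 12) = 2680729 / 7750050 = 0.35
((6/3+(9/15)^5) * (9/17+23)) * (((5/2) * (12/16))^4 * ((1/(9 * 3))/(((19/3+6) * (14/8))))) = 292185/281792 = 1.04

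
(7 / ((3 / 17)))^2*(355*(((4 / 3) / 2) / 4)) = 5027155 / 54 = 93095.46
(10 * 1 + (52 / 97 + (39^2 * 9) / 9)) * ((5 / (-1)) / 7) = -742795 / 679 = -1093.95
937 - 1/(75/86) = 70189/75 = 935.85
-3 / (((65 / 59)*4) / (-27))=4779 / 260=18.38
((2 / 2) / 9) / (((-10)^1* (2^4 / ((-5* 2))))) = 1 / 144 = 0.01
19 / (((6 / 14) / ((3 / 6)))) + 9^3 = 4507 / 6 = 751.17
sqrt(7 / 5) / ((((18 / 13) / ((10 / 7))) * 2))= 13 * sqrt(35) / 126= 0.61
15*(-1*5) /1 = -75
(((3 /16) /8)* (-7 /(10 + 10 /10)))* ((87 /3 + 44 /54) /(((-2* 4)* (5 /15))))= 0.17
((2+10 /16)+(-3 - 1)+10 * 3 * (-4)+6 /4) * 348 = -83433 /2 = -41716.50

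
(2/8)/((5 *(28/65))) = 13/112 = 0.12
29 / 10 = 2.90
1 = 1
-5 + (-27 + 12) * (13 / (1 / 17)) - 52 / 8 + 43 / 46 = -76488 / 23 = -3325.57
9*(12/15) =36/5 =7.20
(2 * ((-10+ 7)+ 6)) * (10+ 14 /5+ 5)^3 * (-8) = -33838512 /125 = -270708.10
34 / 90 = 17 / 45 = 0.38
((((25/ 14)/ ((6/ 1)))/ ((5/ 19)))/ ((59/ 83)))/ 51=7885/ 252756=0.03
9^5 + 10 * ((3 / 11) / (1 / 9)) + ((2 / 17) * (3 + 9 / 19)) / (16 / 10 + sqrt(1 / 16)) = 7765896399 / 131461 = 59073.77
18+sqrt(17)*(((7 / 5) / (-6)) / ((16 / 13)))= 18 - 91*sqrt(17) / 480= 17.22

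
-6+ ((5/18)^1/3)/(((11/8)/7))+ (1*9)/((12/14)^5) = 44111/3168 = 13.92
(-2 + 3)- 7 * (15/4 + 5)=-241/4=-60.25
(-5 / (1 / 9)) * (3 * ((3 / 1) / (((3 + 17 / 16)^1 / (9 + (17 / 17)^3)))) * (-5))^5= 278628139008000000 / 371293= 750426587649.11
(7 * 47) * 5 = 1645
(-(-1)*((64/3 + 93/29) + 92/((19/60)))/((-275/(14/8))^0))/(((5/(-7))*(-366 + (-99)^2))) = -729127/15596055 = -0.05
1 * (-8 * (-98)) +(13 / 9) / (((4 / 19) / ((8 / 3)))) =21662 / 27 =802.30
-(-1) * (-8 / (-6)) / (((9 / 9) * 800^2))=1 / 480000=0.00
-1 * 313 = -313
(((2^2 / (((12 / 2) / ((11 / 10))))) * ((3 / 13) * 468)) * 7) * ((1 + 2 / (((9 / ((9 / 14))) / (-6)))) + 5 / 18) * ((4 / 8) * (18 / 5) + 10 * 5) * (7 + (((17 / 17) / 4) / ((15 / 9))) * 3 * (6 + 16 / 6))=16458673 / 125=131669.38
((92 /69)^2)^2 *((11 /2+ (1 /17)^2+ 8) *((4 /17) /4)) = 2.51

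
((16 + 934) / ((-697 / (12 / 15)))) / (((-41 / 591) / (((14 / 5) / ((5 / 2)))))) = 2515296 / 142885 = 17.60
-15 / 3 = -5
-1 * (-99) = 99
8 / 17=0.47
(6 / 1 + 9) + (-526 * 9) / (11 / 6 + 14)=-283.99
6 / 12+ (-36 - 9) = -89 / 2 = -44.50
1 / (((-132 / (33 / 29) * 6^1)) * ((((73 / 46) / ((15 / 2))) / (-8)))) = 115 / 2117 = 0.05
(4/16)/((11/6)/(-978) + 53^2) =1467/16483201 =0.00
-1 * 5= -5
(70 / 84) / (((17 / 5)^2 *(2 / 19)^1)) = 2375 / 3468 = 0.68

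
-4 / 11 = -0.36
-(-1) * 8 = 8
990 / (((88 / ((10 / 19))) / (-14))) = -1575 / 19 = -82.89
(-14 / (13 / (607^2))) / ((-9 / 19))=98007434 / 117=837670.38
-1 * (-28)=28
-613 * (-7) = 4291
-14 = -14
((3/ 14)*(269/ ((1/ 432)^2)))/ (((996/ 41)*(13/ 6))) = 204383.30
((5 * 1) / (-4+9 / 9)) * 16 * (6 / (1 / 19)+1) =-9200 / 3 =-3066.67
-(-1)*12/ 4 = 3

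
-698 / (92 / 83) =-28967 / 46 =-629.72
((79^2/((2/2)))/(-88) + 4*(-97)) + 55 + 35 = -32465/88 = -368.92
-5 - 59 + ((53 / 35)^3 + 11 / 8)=-20289359 / 343000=-59.15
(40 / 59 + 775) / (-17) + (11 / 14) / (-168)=-107650313 / 2359056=-45.63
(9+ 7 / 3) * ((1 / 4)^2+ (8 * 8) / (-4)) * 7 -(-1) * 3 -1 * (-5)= -10051 / 8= -1256.38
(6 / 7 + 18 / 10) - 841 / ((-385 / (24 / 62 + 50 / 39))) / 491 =17399125 / 6529809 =2.66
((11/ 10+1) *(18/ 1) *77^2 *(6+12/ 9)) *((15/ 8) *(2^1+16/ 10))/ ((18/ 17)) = 209548647/ 20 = 10477432.35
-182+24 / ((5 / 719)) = 16346 / 5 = 3269.20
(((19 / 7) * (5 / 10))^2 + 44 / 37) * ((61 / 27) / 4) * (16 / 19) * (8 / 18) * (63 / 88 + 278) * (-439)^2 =34416792.49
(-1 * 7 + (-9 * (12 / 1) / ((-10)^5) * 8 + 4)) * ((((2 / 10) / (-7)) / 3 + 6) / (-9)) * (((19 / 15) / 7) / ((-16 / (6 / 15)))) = -9309829 / 1033593750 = -0.01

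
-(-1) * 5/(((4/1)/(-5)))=-25/4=-6.25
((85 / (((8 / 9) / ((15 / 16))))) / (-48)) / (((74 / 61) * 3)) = -77775 / 151552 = -0.51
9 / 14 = 0.64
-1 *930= -930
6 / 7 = 0.86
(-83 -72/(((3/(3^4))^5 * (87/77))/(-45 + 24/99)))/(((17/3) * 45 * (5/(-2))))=-2373653586754/36975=-64196175.44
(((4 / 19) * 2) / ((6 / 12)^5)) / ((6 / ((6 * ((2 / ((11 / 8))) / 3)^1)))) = 4096 / 627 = 6.53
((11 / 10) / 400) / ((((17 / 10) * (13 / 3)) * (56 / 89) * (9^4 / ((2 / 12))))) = 979 / 64959148800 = 0.00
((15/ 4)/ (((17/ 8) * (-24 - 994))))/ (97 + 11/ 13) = -65/ 3668872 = -0.00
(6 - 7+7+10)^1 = 16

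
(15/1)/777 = 5/259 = 0.02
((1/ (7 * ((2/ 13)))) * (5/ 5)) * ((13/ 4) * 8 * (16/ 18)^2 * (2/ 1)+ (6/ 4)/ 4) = 38.50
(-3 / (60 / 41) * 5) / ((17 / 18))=-369 / 34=-10.85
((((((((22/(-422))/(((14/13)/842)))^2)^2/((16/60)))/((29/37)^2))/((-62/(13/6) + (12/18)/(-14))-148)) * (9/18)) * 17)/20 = -2104078036961523383430813/51907397034148869472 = -40535.23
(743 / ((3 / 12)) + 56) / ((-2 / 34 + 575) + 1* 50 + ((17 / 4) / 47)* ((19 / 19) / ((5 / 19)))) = 4.84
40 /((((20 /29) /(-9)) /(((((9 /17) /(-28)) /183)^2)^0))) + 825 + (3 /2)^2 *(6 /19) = 11541 /38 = 303.71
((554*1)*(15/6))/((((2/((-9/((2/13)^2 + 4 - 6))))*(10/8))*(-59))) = -421317/9853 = -42.76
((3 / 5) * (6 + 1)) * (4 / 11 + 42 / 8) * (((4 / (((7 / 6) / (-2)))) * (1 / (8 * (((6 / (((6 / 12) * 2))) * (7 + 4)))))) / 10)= -741 / 24200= -0.03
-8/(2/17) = -68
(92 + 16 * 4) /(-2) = -78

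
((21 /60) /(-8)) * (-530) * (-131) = -48601 /16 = -3037.56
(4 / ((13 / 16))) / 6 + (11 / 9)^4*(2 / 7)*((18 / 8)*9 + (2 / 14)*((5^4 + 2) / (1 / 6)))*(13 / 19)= 4307439727 / 17646174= 244.10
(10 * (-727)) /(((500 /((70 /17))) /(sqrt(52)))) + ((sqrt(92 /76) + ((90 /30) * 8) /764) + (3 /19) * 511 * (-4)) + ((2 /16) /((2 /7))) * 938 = -10178 * sqrt(13) /85 + sqrt(437) /19 + 2545223 /29032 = -342.96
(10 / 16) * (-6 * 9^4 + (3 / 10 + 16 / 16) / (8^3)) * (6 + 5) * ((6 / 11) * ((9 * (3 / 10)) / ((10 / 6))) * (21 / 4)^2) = -21599121335841 / 3276800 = -6591528.73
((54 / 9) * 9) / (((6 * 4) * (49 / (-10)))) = -45 / 98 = -0.46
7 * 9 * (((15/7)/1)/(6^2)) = 15/4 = 3.75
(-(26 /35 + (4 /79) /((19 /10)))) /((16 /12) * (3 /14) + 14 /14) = -40426 /67545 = -0.60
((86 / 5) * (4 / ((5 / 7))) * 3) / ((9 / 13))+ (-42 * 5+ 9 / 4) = 209.64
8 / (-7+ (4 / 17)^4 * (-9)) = -668168 / 586951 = -1.14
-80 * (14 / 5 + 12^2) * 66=-775104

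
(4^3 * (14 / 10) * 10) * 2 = 1792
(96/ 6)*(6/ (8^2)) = 3/ 2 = 1.50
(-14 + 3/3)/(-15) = 13/15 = 0.87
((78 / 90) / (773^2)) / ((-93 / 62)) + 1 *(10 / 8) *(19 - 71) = -1747772351 / 26888805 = -65.00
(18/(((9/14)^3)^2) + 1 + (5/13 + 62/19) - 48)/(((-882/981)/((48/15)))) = -2692120448224/3573350235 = -753.39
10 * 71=710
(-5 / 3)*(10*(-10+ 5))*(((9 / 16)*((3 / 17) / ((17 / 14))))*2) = 7875 / 578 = 13.62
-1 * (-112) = 112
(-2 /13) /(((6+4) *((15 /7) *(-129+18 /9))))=7 /123825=0.00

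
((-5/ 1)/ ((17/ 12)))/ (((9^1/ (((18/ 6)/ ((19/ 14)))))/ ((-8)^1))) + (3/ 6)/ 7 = 31683/ 4522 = 7.01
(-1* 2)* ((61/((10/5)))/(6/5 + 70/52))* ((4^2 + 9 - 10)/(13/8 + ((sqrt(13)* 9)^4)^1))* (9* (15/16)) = -123525/45171239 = -0.00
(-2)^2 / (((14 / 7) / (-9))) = -18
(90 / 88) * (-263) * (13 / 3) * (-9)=461565 / 44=10490.11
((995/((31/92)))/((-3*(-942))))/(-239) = -45770/10468917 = -0.00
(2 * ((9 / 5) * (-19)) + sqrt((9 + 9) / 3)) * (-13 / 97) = 8.84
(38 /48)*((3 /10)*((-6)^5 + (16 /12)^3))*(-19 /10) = 2367799 /675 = 3507.85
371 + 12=383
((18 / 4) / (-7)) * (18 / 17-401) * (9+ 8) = 61191 / 14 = 4370.79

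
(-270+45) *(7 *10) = -15750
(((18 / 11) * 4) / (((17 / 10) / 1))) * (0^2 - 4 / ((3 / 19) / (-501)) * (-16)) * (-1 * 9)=1315906560 / 187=7036933.48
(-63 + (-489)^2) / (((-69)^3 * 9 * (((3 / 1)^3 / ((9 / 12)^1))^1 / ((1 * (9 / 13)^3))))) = -39843 / 53461798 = -0.00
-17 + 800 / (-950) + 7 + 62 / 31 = -168 / 19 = -8.84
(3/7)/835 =3/5845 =0.00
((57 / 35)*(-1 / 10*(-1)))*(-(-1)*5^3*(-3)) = -855 / 14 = -61.07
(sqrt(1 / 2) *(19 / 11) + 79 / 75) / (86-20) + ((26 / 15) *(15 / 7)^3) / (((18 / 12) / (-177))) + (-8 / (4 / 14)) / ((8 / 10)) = -3476382653 / 1697850 + 19 *sqrt(2) / 1452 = -2047.50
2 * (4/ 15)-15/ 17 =-89/ 255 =-0.35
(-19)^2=361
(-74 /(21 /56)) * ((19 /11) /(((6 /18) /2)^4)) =-4859136 /11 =-441739.64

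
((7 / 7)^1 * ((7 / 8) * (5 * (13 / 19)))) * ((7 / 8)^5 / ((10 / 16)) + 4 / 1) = 8984157 / 622592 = 14.43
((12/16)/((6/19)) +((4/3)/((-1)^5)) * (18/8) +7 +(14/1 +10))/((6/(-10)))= -405/8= -50.62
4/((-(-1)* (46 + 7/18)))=72/835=0.09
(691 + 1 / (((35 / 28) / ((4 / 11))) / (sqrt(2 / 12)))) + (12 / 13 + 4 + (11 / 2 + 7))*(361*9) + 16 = 57314.70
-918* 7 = -6426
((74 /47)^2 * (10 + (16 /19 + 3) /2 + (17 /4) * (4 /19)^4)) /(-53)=-8513271614 /15257591717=-0.56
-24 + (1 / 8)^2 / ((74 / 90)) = -56787 / 2368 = -23.98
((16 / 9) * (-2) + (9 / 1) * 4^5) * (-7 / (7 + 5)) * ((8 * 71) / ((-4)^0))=-3052389.93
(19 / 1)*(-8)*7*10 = -10640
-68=-68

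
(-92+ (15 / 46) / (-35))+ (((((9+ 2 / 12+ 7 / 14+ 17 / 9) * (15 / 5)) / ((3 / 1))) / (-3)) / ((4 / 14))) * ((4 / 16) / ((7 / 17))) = -871091 / 8694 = -100.19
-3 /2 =-1.50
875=875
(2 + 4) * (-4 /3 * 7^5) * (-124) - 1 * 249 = 16672295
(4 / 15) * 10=8 / 3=2.67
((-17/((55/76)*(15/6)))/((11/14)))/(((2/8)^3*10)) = -1157632/15125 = -76.54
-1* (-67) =67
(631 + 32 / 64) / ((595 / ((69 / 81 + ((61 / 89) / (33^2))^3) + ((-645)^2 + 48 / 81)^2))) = 183694640280.75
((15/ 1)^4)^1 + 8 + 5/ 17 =860766/ 17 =50633.29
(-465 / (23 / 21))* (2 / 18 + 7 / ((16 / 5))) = -975.91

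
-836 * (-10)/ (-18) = -4180/ 9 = -464.44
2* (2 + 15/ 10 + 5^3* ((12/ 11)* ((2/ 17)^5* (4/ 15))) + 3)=203065151/ 15618427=13.00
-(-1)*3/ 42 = 1/ 14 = 0.07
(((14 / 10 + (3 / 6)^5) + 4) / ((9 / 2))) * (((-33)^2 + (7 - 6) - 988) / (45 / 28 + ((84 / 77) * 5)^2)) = 12512731 / 3187350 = 3.93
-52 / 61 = -0.85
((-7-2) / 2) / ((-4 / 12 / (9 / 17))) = 243 / 34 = 7.15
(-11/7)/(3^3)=-11/189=-0.06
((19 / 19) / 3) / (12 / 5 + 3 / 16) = 80 / 621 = 0.13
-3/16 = -0.19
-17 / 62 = -0.27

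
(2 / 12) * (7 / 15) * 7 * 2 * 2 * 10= 196 / 9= 21.78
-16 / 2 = -8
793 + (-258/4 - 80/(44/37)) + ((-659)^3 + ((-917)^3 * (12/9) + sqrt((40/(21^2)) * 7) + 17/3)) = -28914984181/22 + 2 * sqrt(70)/21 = -1314317461.98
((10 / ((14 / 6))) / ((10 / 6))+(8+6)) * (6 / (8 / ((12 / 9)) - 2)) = 174 / 7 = 24.86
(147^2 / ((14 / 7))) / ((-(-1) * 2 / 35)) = 756315 / 4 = 189078.75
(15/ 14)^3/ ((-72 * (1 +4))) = -75/ 21952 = -0.00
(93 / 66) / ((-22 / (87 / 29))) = -93 / 484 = -0.19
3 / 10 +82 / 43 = 949 / 430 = 2.21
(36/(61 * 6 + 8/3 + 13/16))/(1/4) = 6912/17735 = 0.39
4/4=1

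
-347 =-347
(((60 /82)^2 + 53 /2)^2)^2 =68253001021229427601 /127758803665936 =534233.25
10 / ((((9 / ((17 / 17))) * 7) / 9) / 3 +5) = 15 / 11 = 1.36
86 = 86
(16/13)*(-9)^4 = 104976/13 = 8075.08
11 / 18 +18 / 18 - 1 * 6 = -79 / 18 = -4.39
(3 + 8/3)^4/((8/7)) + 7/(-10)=2920967/3240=901.53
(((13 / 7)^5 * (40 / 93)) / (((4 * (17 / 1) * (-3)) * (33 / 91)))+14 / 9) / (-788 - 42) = -268156492 / 155957879385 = -0.00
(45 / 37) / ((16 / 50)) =1125 / 296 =3.80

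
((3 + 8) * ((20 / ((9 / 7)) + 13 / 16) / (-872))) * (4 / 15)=-25927 / 470880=-0.06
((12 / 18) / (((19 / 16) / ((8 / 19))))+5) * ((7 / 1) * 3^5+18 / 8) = 8918.86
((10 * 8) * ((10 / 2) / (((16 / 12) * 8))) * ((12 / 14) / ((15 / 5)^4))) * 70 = 27.78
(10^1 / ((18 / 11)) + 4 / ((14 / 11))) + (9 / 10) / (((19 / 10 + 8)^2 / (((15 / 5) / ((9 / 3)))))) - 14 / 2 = 17252 / 7623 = 2.26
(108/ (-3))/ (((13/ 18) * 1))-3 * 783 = -31185/ 13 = -2398.85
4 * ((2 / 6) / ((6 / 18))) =4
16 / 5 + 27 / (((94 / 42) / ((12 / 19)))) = 48308 / 4465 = 10.82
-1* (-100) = 100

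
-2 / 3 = -0.67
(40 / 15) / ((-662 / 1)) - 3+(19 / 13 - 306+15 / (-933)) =-1234755071 / 4014699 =-307.56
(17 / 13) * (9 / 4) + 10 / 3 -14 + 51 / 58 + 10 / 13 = -27487 / 4524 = -6.08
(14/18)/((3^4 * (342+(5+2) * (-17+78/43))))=301/7388415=0.00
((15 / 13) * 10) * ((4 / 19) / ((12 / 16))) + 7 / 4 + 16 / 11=70027 / 10868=6.44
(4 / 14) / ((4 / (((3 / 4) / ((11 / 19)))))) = 57 / 616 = 0.09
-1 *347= -347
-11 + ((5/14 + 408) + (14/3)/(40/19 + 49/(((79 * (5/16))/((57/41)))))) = 6260401747/15717156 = 398.32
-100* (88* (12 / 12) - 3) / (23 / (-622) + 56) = -5287000 / 34809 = -151.89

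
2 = 2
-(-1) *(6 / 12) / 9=1 / 18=0.06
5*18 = 90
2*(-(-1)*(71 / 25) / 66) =0.09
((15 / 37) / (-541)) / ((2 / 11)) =-165 / 40034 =-0.00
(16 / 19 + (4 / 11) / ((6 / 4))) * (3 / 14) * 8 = 1.86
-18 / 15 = -6 / 5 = -1.20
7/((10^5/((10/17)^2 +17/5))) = 37891/144500000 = 0.00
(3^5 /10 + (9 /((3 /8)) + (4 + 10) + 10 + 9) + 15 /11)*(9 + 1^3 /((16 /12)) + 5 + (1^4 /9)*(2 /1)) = 148519 /120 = 1237.66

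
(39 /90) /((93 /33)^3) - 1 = -876427 /893730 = -0.98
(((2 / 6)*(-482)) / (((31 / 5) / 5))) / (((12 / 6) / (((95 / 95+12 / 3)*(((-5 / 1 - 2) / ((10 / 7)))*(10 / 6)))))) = 1476125 / 558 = 2645.39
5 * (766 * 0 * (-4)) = 0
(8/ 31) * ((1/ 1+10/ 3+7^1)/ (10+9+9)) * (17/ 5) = 1156/ 3255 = 0.36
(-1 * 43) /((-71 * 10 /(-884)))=-19006 /355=-53.54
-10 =-10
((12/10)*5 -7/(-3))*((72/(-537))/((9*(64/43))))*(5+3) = -1075/1611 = -0.67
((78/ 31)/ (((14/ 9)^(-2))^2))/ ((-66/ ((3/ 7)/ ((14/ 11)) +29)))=-14651000/ 2237301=-6.55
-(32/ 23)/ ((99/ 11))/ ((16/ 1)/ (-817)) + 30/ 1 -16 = 4532/ 207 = 21.89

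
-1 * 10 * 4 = -40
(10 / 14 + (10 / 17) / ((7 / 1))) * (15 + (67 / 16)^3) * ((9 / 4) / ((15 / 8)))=20645571 / 243712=84.71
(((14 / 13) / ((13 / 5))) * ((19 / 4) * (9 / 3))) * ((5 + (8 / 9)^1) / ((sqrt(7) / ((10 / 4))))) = 25175 * sqrt(7) / 2028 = 32.84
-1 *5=-5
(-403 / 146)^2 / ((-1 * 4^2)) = -162409 / 341056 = -0.48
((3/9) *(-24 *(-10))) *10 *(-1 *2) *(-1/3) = 1600/3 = 533.33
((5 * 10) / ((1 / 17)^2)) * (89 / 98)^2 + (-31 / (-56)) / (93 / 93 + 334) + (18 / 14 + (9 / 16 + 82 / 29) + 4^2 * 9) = 12066.47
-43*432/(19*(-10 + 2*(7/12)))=111456/1007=110.68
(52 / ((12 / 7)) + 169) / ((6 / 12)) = 1196 / 3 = 398.67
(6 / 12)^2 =1 / 4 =0.25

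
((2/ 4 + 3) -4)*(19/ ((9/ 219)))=-1387/ 6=-231.17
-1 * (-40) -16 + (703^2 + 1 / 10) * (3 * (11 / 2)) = 163089483 / 20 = 8154474.15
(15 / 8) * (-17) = -255 / 8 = -31.88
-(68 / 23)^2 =-4624 / 529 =-8.74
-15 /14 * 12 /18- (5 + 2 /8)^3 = -65147 /448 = -145.42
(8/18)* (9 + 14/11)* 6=904/33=27.39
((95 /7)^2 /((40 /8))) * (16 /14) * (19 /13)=274360 /4459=61.53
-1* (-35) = 35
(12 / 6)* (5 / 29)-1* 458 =-13272 / 29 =-457.66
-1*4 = -4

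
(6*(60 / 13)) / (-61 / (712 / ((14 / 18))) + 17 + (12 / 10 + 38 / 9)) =11534400 / 9311549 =1.24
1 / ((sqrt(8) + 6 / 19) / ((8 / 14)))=-114 / 4991 + 722 * sqrt(2) / 4991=0.18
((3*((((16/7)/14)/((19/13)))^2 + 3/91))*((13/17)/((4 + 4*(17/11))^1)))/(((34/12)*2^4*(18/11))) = 61961317/448885120768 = 0.00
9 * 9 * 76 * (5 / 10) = 3078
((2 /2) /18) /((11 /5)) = 5 /198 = 0.03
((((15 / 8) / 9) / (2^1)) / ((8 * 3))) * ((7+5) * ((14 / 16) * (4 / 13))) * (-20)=-175 / 624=-0.28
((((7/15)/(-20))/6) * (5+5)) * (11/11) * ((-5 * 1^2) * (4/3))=7/27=0.26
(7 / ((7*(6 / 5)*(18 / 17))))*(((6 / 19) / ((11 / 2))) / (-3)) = -0.02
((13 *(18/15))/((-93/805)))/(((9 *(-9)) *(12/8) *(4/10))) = 20930/7533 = 2.78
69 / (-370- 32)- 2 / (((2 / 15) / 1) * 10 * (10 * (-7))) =-1409 / 9380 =-0.15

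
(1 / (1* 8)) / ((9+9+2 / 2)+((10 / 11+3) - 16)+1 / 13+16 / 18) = 1287 / 81080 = 0.02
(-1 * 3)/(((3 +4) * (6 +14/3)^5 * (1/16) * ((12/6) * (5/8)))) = -729/18350080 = -0.00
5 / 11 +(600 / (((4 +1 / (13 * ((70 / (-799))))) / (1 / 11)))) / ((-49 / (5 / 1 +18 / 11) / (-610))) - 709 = 589449314 / 802109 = 734.87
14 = 14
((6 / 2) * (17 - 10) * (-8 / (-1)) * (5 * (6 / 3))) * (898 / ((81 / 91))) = 1694891.85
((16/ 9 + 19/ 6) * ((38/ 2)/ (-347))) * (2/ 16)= -1691/ 49968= -0.03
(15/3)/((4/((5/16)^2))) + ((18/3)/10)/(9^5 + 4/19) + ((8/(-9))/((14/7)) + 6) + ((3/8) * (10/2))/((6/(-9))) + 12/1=768509171287/51698764800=14.87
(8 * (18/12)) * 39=468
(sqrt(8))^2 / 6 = 4 / 3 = 1.33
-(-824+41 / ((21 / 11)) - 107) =19100 / 21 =909.52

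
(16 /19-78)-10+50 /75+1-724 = -46141 /57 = -809.49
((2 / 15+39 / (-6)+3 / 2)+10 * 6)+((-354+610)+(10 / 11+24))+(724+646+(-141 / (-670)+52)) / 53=425229667 / 1171830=362.88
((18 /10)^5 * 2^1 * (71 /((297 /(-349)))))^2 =11746949690155716 /1181640625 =9941220.23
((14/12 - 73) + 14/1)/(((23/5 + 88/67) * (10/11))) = -255739/23772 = -10.76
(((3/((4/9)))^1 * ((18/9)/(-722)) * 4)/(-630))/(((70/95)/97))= 291/18620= 0.02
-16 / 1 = -16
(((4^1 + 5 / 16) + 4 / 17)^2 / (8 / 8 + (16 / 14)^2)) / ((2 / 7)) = 524847967 / 16720384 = 31.39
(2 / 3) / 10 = 1 / 15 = 0.07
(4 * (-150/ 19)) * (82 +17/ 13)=-34200/ 13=-2630.77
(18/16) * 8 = 9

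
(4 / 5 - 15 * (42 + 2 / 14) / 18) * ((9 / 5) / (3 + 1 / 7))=-21621 / 1100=-19.66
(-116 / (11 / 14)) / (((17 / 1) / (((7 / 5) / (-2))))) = 5684 / 935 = 6.08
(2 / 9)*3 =2 / 3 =0.67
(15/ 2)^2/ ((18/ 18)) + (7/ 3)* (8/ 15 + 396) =176669/ 180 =981.49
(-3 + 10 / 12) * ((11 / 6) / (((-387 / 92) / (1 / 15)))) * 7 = 23023 / 52245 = 0.44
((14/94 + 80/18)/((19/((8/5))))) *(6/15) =31088/200925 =0.15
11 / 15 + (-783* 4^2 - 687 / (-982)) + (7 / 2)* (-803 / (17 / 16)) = -3799156301 / 250410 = -15171.74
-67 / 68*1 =-67 / 68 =-0.99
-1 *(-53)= 53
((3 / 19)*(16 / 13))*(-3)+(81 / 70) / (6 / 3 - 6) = -60327 / 69160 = -0.87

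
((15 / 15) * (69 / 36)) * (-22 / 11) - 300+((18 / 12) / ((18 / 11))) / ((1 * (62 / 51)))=-225491 / 744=-303.08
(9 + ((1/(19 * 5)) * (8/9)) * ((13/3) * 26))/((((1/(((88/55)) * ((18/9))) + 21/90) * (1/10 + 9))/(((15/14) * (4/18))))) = 20631200/42808311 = 0.48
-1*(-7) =7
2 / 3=0.67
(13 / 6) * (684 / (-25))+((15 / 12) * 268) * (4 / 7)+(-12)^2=276.15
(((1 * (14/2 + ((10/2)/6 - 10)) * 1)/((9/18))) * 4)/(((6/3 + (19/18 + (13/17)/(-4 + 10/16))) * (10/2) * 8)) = -1989/12985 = -0.15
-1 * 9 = -9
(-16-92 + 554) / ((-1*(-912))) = 223 / 456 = 0.49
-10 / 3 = -3.33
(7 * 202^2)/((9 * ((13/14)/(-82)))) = -327900944/117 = -2802572.17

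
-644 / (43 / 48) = -30912 / 43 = -718.88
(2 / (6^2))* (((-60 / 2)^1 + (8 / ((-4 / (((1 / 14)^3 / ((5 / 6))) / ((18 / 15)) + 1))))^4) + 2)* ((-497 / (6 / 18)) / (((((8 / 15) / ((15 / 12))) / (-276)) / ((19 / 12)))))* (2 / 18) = -32917897780072471525 / 291568692215808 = -112899.29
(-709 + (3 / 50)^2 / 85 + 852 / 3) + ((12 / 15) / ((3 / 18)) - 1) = -421.20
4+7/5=27/5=5.40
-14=-14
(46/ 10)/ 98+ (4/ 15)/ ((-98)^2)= 3383/ 72030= 0.05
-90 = -90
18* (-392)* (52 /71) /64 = -5733 /71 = -80.75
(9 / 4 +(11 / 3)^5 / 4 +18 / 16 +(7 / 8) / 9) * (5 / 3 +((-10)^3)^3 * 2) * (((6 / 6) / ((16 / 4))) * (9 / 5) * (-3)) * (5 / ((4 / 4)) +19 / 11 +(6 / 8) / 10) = 26843291868539681 / 8640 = 3106862484784.69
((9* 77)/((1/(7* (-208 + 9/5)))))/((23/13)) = -65017953/115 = -565373.50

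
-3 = -3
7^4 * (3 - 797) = -1906394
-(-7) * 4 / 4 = 7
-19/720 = -0.03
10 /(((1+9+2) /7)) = 35 /6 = 5.83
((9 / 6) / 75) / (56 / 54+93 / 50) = 27 / 3911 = 0.01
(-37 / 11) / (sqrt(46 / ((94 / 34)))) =-37 * sqrt(36754) / 8602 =-0.82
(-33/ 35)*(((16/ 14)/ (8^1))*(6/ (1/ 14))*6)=-2376/ 35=-67.89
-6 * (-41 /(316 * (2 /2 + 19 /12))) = 0.30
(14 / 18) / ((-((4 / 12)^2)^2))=-63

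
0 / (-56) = 0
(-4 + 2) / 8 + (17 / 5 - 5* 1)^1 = -37 / 20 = -1.85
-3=-3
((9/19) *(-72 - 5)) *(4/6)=-462/19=-24.32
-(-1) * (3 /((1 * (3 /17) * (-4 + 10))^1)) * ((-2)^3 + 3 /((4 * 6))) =-357 /16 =-22.31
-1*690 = -690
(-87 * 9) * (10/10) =-783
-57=-57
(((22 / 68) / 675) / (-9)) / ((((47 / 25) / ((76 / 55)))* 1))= -38 / 970785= -0.00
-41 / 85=-0.48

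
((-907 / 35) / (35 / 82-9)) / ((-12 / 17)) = -632179 / 147630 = -4.28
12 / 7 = 1.71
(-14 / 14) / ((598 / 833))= -833 / 598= -1.39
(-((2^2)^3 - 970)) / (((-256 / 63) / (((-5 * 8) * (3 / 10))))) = 85617 / 32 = 2675.53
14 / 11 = 1.27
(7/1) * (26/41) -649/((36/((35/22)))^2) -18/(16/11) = -21517459/2337984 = -9.20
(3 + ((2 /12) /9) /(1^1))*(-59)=-9617 /54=-178.09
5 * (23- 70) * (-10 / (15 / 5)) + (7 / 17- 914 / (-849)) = 3775777 / 4811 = 784.82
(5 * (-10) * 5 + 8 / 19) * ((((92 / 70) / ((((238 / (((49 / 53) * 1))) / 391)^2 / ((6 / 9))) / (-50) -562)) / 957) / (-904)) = -1009678495 / 1496621925047766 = -0.00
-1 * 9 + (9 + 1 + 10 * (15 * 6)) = 901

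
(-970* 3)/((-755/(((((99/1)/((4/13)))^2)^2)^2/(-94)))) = -4709411374085454709.93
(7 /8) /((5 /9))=63 /40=1.58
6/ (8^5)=0.00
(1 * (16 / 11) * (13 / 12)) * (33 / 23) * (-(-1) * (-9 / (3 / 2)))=-312 / 23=-13.57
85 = 85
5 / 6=0.83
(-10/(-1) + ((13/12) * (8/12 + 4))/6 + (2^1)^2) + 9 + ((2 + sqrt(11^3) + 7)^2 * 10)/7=1980 * sqrt(11)/7 + 1542985/756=2979.12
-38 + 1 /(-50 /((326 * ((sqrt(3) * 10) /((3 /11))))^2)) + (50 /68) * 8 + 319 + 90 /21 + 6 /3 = -3060431587 /357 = -8572637.50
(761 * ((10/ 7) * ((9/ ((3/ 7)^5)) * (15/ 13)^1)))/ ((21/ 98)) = 1279012700/ 351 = 3643910.83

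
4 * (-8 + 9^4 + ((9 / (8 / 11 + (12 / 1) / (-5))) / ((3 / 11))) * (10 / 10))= 601061 / 23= 26133.09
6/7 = 0.86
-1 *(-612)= 612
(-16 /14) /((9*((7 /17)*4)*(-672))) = 17 /148176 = 0.00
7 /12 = 0.58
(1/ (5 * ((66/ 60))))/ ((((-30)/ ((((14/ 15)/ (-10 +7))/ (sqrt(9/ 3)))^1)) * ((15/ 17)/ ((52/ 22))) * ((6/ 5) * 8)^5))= 38675 * sqrt(3)/ 1873000267776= 0.00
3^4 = 81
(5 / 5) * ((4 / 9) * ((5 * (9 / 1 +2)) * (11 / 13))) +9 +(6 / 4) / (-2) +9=17753 / 468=37.93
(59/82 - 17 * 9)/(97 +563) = -12487/54120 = -0.23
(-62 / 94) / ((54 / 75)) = -775 / 846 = -0.92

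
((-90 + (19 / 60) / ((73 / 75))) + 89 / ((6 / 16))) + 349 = 435073 / 876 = 496.66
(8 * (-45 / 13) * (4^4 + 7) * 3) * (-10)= 2840400 / 13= 218492.31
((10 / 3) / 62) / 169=5 / 15717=0.00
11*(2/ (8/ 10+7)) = 110/ 39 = 2.82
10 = 10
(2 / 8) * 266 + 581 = 1295 / 2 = 647.50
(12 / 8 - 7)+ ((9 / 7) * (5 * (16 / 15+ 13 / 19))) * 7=73.29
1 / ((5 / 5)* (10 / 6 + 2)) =3 / 11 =0.27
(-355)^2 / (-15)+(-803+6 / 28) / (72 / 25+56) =-520267565 / 61824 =-8415.30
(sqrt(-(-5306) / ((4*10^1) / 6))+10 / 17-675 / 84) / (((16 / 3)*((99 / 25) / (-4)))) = -3.93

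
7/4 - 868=-3465/4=-866.25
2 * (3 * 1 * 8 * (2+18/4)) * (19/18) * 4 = 3952/3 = 1317.33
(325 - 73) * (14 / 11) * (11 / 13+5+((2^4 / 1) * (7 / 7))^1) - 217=970921 / 143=6789.66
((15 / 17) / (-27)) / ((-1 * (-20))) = -1 / 612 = -0.00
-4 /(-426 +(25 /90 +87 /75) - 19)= 1800 /199603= 0.01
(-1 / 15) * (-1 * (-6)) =-2 / 5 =-0.40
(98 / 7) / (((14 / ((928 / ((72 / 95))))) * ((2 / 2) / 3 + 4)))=11020 / 39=282.56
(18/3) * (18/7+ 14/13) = 1992/91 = 21.89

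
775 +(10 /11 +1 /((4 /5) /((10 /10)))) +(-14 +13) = 34151 /44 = 776.16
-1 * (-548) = 548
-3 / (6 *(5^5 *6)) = -1 / 37500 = -0.00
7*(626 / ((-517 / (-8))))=67.81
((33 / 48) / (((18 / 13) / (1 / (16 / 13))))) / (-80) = -1859 / 368640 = -0.01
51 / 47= 1.09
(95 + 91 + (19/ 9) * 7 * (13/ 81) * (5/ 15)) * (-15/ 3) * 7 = -14297885/ 2187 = -6537.67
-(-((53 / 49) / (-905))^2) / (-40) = -0.00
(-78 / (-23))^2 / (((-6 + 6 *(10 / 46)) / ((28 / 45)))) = -4732 / 3105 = -1.52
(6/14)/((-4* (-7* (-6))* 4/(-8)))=1/196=0.01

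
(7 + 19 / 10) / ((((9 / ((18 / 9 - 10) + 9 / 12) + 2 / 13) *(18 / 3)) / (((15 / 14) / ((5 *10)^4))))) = -33553 / 143500000000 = -0.00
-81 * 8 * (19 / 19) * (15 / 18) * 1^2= -540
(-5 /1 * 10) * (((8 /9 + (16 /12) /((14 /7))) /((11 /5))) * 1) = -3500 /99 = -35.35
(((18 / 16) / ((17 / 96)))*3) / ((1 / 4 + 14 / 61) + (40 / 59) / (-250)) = 116607600 / 2917183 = 39.97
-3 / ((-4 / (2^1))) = 3 / 2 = 1.50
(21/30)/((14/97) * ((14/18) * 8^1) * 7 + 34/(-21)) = 42777/285220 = 0.15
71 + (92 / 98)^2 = 172587 / 2401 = 71.88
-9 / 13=-0.69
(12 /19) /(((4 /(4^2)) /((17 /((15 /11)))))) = 2992 /95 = 31.49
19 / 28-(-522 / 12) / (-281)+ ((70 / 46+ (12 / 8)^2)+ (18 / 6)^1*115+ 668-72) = 42766114 / 45241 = 945.30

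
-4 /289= -0.01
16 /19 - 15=-269 /19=-14.16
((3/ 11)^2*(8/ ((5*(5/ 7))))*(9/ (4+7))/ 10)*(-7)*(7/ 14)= -7938/ 166375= -0.05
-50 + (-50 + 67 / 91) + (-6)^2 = -5757 / 91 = -63.26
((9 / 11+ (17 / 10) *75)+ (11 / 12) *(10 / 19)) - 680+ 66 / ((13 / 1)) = -4451444 / 8151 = -546.12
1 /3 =0.33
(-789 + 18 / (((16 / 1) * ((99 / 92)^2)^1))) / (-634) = 858163 / 690426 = 1.24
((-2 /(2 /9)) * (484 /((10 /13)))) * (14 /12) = -33033 /5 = -6606.60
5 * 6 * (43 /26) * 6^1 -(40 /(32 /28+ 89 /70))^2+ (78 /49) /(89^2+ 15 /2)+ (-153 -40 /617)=-1778250447570231 /13692277094041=-129.87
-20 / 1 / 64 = -5 / 16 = -0.31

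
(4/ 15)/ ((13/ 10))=8/ 39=0.21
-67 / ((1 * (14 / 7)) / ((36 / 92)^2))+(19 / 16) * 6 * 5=129057 / 4232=30.50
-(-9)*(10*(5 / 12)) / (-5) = -15 / 2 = -7.50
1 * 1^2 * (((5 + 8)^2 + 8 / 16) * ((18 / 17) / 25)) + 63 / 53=188478 / 22525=8.37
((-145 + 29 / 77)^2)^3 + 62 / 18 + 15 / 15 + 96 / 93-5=532083187931412797183149981 / 58149844044831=9150208339702.51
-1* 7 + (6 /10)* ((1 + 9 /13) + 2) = -4.78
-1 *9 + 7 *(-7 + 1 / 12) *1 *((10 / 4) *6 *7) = -20371 / 4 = -5092.75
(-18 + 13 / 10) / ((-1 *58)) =167 / 580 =0.29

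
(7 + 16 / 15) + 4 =181 / 15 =12.07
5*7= 35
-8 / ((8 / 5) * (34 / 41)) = -205 / 34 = -6.03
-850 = -850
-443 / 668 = -0.66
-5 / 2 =-2.50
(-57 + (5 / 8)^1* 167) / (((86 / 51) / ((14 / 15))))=45101 / 1720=26.22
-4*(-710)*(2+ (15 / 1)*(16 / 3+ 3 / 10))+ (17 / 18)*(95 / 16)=70751695 / 288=245665.61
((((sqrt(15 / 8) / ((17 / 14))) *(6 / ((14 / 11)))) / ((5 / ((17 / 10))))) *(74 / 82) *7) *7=59829 *sqrt(30) / 4100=79.93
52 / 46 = 26 / 23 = 1.13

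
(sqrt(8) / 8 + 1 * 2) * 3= 3 * sqrt(2) / 4 + 6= 7.06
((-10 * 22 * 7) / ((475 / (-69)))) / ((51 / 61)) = 432124 / 1615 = 267.57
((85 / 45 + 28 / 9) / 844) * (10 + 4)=35 / 422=0.08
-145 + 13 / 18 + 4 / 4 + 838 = 12505 / 18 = 694.72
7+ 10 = 17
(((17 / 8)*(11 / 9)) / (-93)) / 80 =-0.00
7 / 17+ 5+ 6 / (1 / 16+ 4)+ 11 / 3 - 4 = 21731 / 3315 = 6.56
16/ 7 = 2.29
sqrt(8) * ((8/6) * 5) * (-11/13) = -440 * sqrt(2)/39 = -15.96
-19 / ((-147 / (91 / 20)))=0.59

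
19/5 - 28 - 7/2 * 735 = -25967/10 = -2596.70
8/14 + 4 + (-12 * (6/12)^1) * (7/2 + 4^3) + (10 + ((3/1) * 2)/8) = -10911/28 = -389.68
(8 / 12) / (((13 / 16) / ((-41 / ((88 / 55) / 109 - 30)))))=357520 / 318669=1.12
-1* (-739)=739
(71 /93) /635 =71 /59055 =0.00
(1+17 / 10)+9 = 117 / 10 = 11.70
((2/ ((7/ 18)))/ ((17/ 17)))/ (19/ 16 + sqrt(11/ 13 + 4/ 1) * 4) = -142272/ 1773485 + 110592 * sqrt(91)/ 1773485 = 0.51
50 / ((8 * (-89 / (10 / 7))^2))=625 / 388129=0.00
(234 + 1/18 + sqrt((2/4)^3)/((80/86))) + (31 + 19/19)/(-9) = 43*sqrt(2)/160 + 461/2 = 230.88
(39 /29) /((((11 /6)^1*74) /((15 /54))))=65 /23606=0.00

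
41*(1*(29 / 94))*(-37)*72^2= -2426167.15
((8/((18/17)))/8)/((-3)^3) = -17/486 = -0.03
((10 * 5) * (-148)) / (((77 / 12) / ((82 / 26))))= -3640800 / 1001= -3637.16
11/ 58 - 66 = -3817/ 58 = -65.81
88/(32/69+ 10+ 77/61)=370392/49355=7.50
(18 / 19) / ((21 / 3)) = 18 / 133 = 0.14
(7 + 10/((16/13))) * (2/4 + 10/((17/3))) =9317/272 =34.25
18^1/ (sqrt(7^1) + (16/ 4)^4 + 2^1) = 4644/ 66557 -18*sqrt(7)/ 66557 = 0.07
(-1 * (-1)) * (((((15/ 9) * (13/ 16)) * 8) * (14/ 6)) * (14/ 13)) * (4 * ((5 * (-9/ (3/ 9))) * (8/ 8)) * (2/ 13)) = -29400/ 13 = -2261.54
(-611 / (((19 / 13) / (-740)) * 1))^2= 34548767952400 / 361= 95702958316.90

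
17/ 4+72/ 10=229/ 20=11.45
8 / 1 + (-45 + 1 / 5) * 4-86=-1286 / 5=-257.20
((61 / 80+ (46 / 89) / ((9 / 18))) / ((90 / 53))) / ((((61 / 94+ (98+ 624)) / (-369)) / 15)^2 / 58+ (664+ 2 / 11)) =1032312149705529 / 648198855319004212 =0.00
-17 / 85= -1 / 5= -0.20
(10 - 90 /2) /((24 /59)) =-2065 /24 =-86.04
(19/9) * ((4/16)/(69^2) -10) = -3618341/171396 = -21.11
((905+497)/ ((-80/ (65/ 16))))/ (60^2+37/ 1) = -9113/ 465536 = -0.02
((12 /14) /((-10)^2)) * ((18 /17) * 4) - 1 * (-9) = 26883 /2975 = 9.04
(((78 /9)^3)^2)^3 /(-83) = -29479510200013918864408576 /32155900587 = -916768296389493.96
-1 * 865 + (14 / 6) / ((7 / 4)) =-2591 / 3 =-863.67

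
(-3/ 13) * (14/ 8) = -21/ 52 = -0.40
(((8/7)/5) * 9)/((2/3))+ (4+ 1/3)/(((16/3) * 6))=10823/3360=3.22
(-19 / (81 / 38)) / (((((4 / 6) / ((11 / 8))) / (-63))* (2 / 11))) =305767 / 48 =6370.15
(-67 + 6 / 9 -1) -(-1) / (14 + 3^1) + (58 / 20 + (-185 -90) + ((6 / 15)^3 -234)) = -7309709 / 12750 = -573.31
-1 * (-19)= 19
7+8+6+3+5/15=73/3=24.33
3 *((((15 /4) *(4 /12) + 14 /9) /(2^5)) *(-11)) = -1111 /384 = -2.89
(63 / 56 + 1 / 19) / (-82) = -179 / 12464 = -0.01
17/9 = 1.89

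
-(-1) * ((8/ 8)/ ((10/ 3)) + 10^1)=103/ 10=10.30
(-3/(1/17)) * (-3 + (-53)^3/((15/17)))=8605243.60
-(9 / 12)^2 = -9 / 16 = -0.56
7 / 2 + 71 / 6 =46 / 3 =15.33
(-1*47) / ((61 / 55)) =-2585 / 61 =-42.38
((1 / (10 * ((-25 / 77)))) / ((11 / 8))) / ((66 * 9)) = -14 / 37125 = -0.00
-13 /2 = -6.50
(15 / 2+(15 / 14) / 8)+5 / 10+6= 1583 / 112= 14.13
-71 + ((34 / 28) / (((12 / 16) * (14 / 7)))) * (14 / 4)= -409 / 6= -68.17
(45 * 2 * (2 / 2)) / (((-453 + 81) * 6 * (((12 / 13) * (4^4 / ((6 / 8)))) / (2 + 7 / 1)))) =-585 / 507904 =-0.00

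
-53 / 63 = -0.84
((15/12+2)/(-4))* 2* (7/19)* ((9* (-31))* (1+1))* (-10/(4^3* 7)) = -18135/2432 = -7.46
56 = 56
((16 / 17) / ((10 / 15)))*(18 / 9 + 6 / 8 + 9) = 282 / 17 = 16.59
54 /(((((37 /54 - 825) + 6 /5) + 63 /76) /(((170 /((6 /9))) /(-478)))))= 70640100 /2016360067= 0.04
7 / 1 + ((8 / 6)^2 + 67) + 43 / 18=469 / 6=78.17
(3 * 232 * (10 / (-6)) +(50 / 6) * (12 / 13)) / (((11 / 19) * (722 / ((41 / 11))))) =-307090 / 29887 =-10.28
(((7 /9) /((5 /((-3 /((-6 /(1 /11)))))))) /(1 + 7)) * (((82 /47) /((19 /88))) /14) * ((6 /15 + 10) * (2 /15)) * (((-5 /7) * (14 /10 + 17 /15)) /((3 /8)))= -34112 /9993375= -0.00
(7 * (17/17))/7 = 1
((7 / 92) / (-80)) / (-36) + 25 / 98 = 0.26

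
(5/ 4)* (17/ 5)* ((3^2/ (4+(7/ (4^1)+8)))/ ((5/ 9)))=1377/ 275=5.01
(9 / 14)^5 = 59049 / 537824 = 0.11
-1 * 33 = -33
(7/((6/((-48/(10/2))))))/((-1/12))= 672/5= 134.40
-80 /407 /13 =-0.02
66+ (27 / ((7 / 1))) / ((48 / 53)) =7869 / 112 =70.26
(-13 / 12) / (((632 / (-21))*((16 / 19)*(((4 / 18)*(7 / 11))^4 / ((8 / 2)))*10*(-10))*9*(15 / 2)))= -878767461 / 13873664000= -0.06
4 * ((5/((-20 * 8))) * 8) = -1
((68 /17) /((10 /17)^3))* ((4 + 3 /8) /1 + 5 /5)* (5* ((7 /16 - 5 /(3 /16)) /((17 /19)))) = -297266267 /19200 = -15482.62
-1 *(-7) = 7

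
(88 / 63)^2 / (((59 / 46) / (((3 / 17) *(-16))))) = -5699584 / 1326969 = -4.30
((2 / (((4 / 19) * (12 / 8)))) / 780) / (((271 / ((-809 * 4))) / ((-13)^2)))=-199823 / 12195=-16.39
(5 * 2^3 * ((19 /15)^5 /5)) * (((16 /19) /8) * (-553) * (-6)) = 2306160416 /253125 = 9110.76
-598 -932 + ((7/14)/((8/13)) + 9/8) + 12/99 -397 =-1016369/528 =-1924.94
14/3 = 4.67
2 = 2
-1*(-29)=29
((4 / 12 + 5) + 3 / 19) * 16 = 5008 / 57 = 87.86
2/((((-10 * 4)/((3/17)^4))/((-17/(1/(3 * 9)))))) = 2187/98260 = 0.02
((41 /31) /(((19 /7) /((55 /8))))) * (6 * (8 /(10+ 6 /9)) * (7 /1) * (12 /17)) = 2983365 /40052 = 74.49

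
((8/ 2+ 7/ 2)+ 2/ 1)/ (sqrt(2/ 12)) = 23.27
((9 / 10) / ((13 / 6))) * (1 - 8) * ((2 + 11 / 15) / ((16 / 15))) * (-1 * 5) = 7749 / 208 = 37.25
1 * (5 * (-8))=-40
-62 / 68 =-31 / 34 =-0.91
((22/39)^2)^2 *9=234256/257049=0.91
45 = 45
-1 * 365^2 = -133225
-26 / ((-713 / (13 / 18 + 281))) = 65923 / 6417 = 10.27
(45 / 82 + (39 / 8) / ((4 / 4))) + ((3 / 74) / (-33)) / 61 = 44167069 / 8143256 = 5.42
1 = 1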